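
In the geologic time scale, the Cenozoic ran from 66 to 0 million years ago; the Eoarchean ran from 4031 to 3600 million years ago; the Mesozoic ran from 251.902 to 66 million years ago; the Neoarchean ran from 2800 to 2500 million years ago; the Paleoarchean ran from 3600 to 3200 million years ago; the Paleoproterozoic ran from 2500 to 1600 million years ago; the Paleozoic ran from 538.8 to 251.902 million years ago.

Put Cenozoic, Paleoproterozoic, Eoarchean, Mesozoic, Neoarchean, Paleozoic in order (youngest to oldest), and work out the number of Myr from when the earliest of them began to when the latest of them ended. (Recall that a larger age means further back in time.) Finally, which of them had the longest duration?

Cenozoic → Mesozoic → Paleozoic → Paleoproterozoic → Neoarchean → Eoarchean; total span 4031 Myr; longest is Paleoproterozoic

Start ages (Ma): Eoarchean 4031, Neoarchean 2800, Paleoproterozoic 2500, Paleozoic 538.8, Mesozoic 251.902, Cenozoic 66.
Ordered youngest to oldest: Cenozoic, Mesozoic, Paleozoic, Paleoproterozoic, Neoarchean, Eoarchean.
Span = 4031 − 0 = 4031 Myr.
Durations: Cenozoic 66, Neoarchean 300, Paleozoic 286.898, Paleoproterozoic 900, Mesozoic 185.902, Eoarchean 431 → longest is Paleoproterozoic (900 Myr).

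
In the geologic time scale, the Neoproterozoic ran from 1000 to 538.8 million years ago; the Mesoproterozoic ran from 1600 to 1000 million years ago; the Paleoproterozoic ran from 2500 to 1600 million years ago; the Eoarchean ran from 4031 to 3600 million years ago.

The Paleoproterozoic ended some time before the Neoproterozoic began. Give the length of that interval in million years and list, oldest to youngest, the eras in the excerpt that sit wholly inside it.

End of Paleoproterozoic = 1600 Ma; start of Neoproterozoic = 1000 Ma.
Gap = 1600 − 1000 = 600 Myr.
Eras wholly inside 1600–1000 Ma: Mesoproterozoic (1600–1000).

600 million years; Mesoproterozoic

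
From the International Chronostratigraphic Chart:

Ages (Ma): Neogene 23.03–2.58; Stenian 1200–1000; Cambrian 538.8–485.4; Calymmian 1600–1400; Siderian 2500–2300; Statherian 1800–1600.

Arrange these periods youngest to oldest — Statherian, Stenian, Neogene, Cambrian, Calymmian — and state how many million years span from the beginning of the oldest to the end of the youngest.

Neogene → Cambrian → Stenian → Calymmian → Statherian; total span 1797.42 Myr

Start ages (Ma): Statherian 1800, Calymmian 1600, Stenian 1200, Cambrian 538.8, Neogene 23.03.
Ordered youngest to oldest: Neogene, Cambrian, Stenian, Calymmian, Statherian.
Span = 1800 − 2.58 = 1797.42 Myr.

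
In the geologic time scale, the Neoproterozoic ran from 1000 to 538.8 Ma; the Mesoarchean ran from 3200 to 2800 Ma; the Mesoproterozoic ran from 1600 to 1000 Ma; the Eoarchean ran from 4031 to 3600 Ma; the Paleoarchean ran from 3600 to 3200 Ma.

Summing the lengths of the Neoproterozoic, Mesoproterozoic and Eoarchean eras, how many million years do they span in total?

Each duration: Neoproterozoic = 461.2; Mesoproterozoic = 600; Eoarchean = 431.
Sum: 461.2 + 600 + 431 = 1492.2 Myr.

1492.2 million years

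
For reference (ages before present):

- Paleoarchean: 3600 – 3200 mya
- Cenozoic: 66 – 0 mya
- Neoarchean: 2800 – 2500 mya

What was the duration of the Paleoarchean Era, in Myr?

3600 − 3200 = 400 million years.

400 million years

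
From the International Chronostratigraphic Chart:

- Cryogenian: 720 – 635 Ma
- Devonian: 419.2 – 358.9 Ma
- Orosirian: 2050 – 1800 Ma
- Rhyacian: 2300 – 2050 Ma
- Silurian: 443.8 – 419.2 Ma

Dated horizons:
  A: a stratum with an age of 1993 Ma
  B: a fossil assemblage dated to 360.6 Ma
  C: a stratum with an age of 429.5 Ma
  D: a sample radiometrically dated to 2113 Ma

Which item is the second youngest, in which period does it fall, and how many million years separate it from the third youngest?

C, in the Silurian; 1563.5 million years to A

Sorted youngest-first by Ma: B (360.6), C (429.5), A (1993), D (2113).
The second youngest is C at 429.5 Ma, which lies in 443.8–419.2 Ma: the Silurian.
The third youngest is A at 1993 Ma; separation = |429.5 − 1993| = 1563.5 Myr.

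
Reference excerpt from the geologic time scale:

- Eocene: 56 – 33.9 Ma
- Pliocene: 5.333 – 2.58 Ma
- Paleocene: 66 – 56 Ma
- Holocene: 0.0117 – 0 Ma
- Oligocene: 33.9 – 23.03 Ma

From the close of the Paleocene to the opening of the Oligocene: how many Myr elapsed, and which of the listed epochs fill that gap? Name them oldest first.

22.1 million years; Eocene

The Paleocene closes at 56 Ma and the Oligocene opens at 33.9 Ma, so the interval is 56 − 33.9 = 22.1 Myr.
An epoch fits inside if it starts at or after 56 Ma and ends at or before 33.9 Ma; oldest first that gives Eocene.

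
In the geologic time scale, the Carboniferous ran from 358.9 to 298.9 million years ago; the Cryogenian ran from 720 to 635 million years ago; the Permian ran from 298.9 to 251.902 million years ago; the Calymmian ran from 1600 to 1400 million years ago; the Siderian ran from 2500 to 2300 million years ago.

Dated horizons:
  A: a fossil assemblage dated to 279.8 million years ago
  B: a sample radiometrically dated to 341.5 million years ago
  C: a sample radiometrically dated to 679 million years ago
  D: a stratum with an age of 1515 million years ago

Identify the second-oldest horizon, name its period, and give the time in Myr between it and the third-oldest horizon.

C, in the Cryogenian; 337.5 million years to B

Sorted oldest-first by Ma: D (1515), C (679), B (341.5), A (279.8).
The second oldest is C at 679 Ma, which lies in 720–635 Ma: the Cryogenian.
The third oldest is B at 341.5 Ma; separation = |679 − 341.5| = 337.5 Myr.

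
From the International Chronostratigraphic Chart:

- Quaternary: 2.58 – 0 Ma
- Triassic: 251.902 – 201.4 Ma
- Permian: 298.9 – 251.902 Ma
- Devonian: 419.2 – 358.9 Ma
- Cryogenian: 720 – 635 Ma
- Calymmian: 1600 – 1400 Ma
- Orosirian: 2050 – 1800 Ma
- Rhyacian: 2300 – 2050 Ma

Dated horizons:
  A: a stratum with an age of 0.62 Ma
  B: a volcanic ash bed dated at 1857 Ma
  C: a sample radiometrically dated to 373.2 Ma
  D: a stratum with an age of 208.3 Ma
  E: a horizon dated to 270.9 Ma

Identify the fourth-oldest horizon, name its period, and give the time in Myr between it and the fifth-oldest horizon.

D, in the Triassic; 207.68 million years to A

Larger Ma means older, so oldest first: B 1857 > C 373.2 > E 270.9 > D 208.3 > A 0.62.
Counting 4 along gives D (208.3 Ma); the excerpt puts that inside the Triassic, 251.902–201.4 Ma.
Next in line is A (0.62 Ma), and 208.3 − 0.62 = 207.68 Myr.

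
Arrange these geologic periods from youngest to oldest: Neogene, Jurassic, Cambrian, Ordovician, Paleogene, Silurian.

Era membership (oldest first within each) — Paleozoic: Cambrian, Ordovician, Silurian; Mesozoic: Jurassic; Cenozoic: Paleogene, Neogene. Paleozoic precedes Mesozoic, which precedes Cenozoic. Concatenating the groups in that era order and then reversing gives youngest to oldest.

Neogene → Paleogene → Jurassic → Silurian → Ordovician → Cambrian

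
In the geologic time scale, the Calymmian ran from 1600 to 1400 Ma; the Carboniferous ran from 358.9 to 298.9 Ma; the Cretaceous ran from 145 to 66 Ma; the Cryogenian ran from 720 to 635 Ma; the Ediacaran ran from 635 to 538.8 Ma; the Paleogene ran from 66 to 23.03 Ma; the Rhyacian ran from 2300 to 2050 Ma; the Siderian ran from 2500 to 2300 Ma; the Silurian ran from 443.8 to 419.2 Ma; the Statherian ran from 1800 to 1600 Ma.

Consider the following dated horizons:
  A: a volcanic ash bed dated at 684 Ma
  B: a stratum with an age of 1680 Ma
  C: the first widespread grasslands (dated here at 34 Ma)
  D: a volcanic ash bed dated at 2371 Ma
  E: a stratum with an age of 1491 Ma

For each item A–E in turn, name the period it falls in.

Match each age against the start–end ranges in the excerpt: A = 684 Ma → Cryogenian (720–635); B = 1680 Ma → Statherian (1800–1600); C = 34 Ma → Paleogene (66–23.03); D = 2371 Ma → Siderian (2500–2300); E = 1491 Ma → Calymmian (1600–1400).

A — Cryogenian; B — Statherian; C — Paleogene; D — Siderian; E — Calymmian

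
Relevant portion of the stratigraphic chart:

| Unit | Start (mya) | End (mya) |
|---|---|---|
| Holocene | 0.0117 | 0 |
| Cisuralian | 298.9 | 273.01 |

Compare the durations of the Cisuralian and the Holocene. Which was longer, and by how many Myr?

Cisuralian: 298.9 − 273.01 = 25.89 Myr.
Holocene: 0.0117 − 0 = 0.0117 Myr.
Difference: 25.89 − 0.0117 = 25.8783 Myr, so the Cisuralian was longer.

Cisuralian, by 25.8783 million years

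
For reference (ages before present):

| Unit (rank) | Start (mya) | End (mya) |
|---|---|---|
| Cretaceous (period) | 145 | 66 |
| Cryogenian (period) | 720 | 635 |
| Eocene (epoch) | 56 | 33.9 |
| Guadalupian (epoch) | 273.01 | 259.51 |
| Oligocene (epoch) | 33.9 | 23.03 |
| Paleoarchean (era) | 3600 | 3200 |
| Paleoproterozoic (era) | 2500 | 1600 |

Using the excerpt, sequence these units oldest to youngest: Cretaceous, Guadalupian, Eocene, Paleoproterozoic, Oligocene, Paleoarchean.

Paleoarchean, Paleoproterozoic, Guadalupian, Cretaceous, Eocene, Oligocene

The oldest of these is Paleoarchean (starts 3600 Ma) and the youngest is Oligocene (ends 23.03 Ma).
In between, by decreasing start age: Paleoproterozoic (2500), Guadalupian (273.01), Cretaceous (145), Eocene (56).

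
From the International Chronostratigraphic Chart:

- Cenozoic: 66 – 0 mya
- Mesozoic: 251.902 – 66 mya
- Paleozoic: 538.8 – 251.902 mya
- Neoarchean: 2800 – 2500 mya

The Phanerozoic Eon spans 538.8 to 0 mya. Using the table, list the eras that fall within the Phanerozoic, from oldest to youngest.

Paleozoic, Mesozoic, Cenozoic

Eras with both bounds inside 538.8–0 Ma: Paleozoic (538.8–251.902), Mesozoic (251.902–66), Cenozoic (66–0).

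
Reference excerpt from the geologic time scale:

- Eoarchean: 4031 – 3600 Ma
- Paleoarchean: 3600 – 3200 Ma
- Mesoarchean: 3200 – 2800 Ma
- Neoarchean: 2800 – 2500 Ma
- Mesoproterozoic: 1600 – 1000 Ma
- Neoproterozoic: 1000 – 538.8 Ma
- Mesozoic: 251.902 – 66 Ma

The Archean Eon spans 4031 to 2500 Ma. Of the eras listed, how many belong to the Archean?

Eras inside 4031–2500 Ma: Eoarchean, Paleoarchean, Mesoarchean, Neoarchean — 4 in total.

4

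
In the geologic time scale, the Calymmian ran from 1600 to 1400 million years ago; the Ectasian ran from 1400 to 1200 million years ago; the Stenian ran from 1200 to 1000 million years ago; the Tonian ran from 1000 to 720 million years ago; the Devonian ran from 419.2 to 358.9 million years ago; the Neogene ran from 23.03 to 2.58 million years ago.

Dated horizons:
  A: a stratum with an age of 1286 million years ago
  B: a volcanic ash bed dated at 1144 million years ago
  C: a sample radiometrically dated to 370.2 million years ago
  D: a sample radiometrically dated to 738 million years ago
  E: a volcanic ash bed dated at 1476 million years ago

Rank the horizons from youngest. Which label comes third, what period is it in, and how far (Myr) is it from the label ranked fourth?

B, in the Stenian; 142 million years to A

Smaller Ma means younger, so youngest first: C 370.2 < D 738 < B 1144 < A 1286 < E 1476.
Counting 3 along gives B (1144 Ma); the excerpt puts that inside the Stenian, 1200–1000 Ma.
Next in line is A (1286 Ma), and 1286 − 1144 = 142 Myr.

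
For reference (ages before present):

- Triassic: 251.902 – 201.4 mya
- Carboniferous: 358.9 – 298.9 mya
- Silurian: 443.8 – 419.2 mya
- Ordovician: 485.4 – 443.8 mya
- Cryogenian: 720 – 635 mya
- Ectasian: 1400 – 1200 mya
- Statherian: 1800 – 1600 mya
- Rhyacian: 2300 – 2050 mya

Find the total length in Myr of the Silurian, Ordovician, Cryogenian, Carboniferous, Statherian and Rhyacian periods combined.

Each duration: Silurian = 24.6; Ordovician = 41.6; Cryogenian = 85; Carboniferous = 60; Statherian = 200; Rhyacian = 250.
Sum: 24.6 + 41.6 + 85 + 60 + 200 + 250 = 661.2 Myr.

661.2 million years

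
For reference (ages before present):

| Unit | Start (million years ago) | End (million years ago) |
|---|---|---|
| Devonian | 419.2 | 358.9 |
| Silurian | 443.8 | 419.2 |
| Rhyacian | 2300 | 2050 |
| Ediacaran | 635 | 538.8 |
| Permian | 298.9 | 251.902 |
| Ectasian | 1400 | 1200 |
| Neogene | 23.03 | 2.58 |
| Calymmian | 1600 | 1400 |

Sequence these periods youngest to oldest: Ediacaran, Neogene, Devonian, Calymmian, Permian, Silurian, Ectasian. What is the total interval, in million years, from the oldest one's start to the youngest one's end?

From the excerpt: Ediacaran 635–538.8; Neogene 23.03–2.58; Devonian 419.2–358.9; Calymmian 1600–1400; Permian 298.9–251.902; Silurian 443.8–419.2; Ectasian 1400–1200 (Ma).
Larger Ma is earlier, so the oldest is Calymmian and the youngest is Neogene; youngest to oldest: Neogene, Permian, Devonian, Silurian, Ediacaran, Ectasian, Calymmian.
Oldest start 1600 minus youngest end 2.58 gives 1597.42 Myr overall.

Neogene → Permian → Devonian → Silurian → Ediacaran → Ectasian → Calymmian; total span 1597.42 Myr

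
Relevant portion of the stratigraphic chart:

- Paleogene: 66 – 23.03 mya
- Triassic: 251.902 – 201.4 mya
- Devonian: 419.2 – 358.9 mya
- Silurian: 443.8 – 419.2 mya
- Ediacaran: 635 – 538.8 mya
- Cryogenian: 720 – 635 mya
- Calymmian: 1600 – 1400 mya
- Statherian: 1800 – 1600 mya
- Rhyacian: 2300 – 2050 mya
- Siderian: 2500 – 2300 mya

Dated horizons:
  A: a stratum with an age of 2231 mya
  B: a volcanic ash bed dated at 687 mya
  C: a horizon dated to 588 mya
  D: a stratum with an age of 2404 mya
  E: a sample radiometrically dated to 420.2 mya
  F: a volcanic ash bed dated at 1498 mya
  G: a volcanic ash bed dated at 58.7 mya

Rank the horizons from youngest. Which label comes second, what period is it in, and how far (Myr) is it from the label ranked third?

E, in the Silurian; 167.8 million years to C

Sorted youngest-first by Ma: G (58.7), E (420.2), C (588), B (687), F (1498), A (2231), D (2404).
The second youngest is E at 420.2 Ma, which lies in 443.8–419.2 Ma: the Silurian.
The third youngest is C at 588 Ma; separation = |420.2 − 588| = 167.8 Myr.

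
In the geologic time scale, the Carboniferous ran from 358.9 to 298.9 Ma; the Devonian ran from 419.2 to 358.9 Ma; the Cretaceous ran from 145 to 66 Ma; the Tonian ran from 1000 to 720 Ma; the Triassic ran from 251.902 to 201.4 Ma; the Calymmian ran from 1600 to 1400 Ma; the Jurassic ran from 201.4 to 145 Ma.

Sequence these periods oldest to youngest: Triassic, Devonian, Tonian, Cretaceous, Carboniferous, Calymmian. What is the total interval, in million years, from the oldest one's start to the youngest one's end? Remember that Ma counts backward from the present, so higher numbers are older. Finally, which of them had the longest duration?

Calymmian, Tonian, Devonian, Carboniferous, Triassic, Cretaceous; total span 1534 Myr; longest is Tonian

Start ages (Ma): Calymmian 1600, Tonian 1000, Devonian 419.2, Carboniferous 358.9, Triassic 251.902, Cretaceous 145.
Ordered oldest to youngest: Calymmian, Tonian, Devonian, Carboniferous, Triassic, Cretaceous.
Span = 1600 − 66 = 1534 Myr.
Durations: Triassic 50.502, Tonian 280, Carboniferous 60, Calymmian 200, Cretaceous 79, Devonian 60.3 → longest is Tonian (280 Myr).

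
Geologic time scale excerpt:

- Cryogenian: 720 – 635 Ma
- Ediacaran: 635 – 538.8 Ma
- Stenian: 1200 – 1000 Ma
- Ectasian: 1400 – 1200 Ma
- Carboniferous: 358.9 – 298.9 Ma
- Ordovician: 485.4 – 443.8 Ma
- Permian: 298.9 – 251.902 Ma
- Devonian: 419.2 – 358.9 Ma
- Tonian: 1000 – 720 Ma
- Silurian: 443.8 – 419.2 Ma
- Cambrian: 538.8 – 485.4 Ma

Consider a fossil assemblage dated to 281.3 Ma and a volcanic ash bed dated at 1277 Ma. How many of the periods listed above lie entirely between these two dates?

1277 Ma sits inside the Ectasian (1400–1200) and 281.3 Ma inside the Permian (298.9–251.902); neither of those is wholly between the two dates.
The listed periods lying completely between them are Stenian, Tonian, Cryogenian, Ediacaran, Cambrian, Ordovician, Silurian, Devonian, Carboniferous — 9 in all.

9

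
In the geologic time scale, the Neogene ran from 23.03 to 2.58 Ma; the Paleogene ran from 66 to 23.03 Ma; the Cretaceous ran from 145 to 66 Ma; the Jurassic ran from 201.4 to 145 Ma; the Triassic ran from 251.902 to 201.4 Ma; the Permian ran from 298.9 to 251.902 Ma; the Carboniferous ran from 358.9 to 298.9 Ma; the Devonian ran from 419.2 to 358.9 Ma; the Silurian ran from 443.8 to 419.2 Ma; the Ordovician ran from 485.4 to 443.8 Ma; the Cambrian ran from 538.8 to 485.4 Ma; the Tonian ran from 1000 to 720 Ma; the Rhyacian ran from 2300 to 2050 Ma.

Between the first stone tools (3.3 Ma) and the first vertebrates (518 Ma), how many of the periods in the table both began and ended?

9

518 Ma sits inside the Cambrian (538.8–485.4) and 3.3 Ma inside the Neogene (23.03–2.58); neither of those is wholly between the two dates.
The listed periods lying completely between them are Ordovician, Silurian, Devonian, Carboniferous, Permian, Triassic, Jurassic, Cretaceous, Paleogene — 9 in all.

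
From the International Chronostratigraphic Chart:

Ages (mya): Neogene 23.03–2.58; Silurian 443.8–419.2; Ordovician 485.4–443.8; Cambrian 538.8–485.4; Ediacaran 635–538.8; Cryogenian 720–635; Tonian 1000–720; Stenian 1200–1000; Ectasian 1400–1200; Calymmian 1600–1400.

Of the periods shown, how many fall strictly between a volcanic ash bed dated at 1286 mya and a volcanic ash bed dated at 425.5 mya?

1286 Ma sits inside the Ectasian (1400–1200) and 425.5 Ma inside the Silurian (443.8–419.2); neither of those is wholly between the two dates.
The listed periods lying completely between them are Stenian, Tonian, Cryogenian, Ediacaran, Cambrian, Ordovician — 6 in all.

6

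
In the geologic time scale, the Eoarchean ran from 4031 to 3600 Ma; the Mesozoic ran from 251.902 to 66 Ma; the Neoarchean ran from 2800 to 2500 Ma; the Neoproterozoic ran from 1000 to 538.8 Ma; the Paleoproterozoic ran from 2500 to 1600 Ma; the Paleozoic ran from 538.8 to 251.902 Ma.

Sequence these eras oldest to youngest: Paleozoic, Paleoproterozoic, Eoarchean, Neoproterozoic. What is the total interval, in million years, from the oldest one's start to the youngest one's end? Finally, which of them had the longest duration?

Eoarchean → Paleoproterozoic → Neoproterozoic → Paleozoic; total span 3779.098 Myr; longest is Paleoproterozoic

From the excerpt: Paleozoic 538.8–251.902; Paleoproterozoic 2500–1600; Eoarchean 4031–3600; Neoproterozoic 1000–538.8 (Ma).
Larger Ma is earlier, so the oldest is Eoarchean and the youngest is Paleozoic; oldest to youngest: Eoarchean, Paleoproterozoic, Neoproterozoic, Paleozoic.
Oldest start 4031 minus youngest end 251.902 gives 3779.098 Myr overall.
Individual lengths (start − end): Paleoproterozoic 900; Eoarchean 431; Paleozoic 286.898; Neoproterozoic 461.2. The largest is Paleoproterozoic at 900 Myr.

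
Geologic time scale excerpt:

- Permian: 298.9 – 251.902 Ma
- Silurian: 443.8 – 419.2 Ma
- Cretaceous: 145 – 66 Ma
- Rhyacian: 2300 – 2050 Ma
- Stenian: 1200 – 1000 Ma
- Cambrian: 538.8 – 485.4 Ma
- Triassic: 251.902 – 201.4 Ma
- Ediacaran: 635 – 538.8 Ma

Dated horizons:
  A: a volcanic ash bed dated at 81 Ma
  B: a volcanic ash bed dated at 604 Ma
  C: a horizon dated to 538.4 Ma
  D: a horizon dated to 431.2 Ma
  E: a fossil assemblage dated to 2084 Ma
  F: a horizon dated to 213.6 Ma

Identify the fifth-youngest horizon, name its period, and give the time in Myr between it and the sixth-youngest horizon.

B, in the Ediacaran; 1480 million years to E

Smaller Ma means younger, so youngest first: A 81 < F 213.6 < D 431.2 < C 538.4 < B 604 < E 2084.
Counting 5 along gives B (604 Ma); the excerpt puts that inside the Ediacaran, 635–538.8 Ma.
Next in line is E (2084 Ma), and 2084 − 604 = 1480 Myr.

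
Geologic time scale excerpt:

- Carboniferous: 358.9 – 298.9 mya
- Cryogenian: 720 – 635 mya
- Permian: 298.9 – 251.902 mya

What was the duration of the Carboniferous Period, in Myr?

358.9 − 298.9 = 60 million years.

60 million years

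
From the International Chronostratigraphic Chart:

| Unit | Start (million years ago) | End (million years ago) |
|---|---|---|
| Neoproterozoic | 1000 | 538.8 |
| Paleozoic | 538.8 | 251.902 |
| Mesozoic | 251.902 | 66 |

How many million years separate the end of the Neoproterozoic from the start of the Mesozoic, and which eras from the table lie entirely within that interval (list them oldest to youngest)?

The Neoproterozoic closes at 538.8 Ma and the Mesozoic opens at 251.902 Ma, so the interval is 538.8 − 251.902 = 286.898 Myr.
An era fits inside if it starts at or after 538.8 Ma and ends at or before 251.902 Ma; oldest first that gives Paleozoic.

286.898 million years; Paleozoic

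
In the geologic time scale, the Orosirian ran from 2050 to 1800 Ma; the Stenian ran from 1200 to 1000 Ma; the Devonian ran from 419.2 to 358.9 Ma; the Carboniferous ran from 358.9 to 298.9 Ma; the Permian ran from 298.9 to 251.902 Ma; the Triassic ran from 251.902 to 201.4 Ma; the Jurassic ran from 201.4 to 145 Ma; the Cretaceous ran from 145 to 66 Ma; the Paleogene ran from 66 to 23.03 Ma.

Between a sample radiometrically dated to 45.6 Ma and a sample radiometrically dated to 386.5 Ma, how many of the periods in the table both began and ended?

386.5 Ma sits inside the Devonian (419.2–358.9) and 45.6 Ma inside the Paleogene (66–23.03); neither of those is wholly between the two dates.
The listed periods lying completely between them are Carboniferous, Permian, Triassic, Jurassic, Cretaceous — 5 in all.

5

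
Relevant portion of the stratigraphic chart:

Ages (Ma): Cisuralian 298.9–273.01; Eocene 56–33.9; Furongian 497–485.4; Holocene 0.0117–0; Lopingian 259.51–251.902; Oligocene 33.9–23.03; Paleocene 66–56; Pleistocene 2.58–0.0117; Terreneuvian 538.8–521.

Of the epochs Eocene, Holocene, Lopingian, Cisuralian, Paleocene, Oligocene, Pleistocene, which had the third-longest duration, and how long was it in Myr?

Oligocene, 10.87 million years

Durations: Eocene 22.1; Holocene 0.0117; Lopingian 7.608; Cisuralian 25.89; Paleocene 10; Oligocene 10.87; Pleistocene 2.5683 Myr.
Sorted longest-first: Cisuralian (25.89), Eocene (22.1), Oligocene (10.87), Paleocene (10), Lopingian (7.608), Pleistocene (2.5683), Holocene (0.0117).
The third longest is Oligocene at 10.87 Myr.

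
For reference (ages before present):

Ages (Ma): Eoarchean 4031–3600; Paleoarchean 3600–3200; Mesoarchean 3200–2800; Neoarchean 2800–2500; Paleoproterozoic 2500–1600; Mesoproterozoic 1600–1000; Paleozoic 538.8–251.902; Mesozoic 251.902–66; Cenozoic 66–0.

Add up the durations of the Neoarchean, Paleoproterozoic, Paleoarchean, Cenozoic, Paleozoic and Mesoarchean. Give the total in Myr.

2352.898 million years

Duration is start − end for each: (2800 − 2500) + (2500 − 1600) + (3600 − 3200) + (66 − 0) + (538.8 − 251.902) + (3200 − 2800).
That is 300 + 900 + 400 + 66 + 286.898 + 400, which totals 2352.898 million years.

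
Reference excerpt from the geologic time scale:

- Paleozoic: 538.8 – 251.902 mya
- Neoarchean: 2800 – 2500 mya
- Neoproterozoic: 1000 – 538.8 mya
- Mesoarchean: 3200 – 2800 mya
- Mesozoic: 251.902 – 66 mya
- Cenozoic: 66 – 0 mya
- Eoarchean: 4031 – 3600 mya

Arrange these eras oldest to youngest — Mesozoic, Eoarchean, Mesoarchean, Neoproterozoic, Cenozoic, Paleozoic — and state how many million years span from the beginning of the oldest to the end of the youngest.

Start ages (Ma): Eoarchean 4031, Mesoarchean 3200, Neoproterozoic 1000, Paleozoic 538.8, Mesozoic 251.902, Cenozoic 66.
Ordered oldest to youngest: Eoarchean, Mesoarchean, Neoproterozoic, Paleozoic, Mesozoic, Cenozoic.
Span = 4031 − 0 = 4031 Myr.

Eoarchean → Mesoarchean → Neoproterozoic → Paleozoic → Mesozoic → Cenozoic; total span 4031 Myr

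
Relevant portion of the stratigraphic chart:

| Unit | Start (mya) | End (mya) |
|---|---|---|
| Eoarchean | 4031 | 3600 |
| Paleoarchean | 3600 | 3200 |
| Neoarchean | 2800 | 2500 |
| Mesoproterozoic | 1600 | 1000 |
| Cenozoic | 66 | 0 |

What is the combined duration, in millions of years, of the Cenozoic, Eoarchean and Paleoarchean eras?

897 million years

Duration is start − end for each: (66 − 0) + (4031 − 3600) + (3600 − 3200).
That is 66 + 431 + 400, which totals 897 million years.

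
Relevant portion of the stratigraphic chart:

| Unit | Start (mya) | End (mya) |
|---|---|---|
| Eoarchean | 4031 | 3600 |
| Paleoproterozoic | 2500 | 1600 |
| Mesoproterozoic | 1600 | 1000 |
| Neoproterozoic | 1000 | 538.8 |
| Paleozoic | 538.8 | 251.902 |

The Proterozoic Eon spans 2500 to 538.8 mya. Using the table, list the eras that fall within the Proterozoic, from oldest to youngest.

Eras with both bounds inside 2500–538.8 Ma: Paleoproterozoic (2500–1600), Mesoproterozoic (1600–1000), Neoproterozoic (1000–538.8).

Paleoproterozoic, Mesoproterozoic, Neoproterozoic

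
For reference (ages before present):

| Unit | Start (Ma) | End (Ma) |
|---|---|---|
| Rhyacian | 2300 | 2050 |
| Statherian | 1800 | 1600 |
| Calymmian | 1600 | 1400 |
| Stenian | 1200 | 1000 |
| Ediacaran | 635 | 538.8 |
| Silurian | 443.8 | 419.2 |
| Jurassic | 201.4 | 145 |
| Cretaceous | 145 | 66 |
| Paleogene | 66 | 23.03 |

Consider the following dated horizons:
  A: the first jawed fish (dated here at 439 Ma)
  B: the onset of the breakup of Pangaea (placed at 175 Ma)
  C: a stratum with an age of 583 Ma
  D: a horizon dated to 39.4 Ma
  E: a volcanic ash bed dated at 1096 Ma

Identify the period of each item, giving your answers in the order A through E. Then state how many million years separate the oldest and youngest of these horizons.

Match each age against the start–end ranges in the excerpt: A = 439 Ma → Silurian (443.8–419.2); B = 175 Ma → Jurassic (201.4–145); C = 583 Ma → Ediacaran (635–538.8); D = 39.4 Ma → Paleogene (66–23.03); E = 1096 Ma → Stenian (1200–1000).
The largest age is 1096 Ma and the smallest is 39.4 Ma; their difference is 1056.6 Myr.

A — Silurian; B — Jurassic; C — Ediacaran; D — Paleogene; E — Stenian; span 1056.6 million years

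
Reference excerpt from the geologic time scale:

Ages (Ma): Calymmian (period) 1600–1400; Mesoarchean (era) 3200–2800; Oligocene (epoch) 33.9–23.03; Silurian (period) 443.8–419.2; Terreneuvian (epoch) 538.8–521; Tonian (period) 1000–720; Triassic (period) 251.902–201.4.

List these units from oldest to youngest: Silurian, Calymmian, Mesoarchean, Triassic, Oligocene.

Mesoarchean, Calymmian, Silurian, Triassic, Oligocene

The oldest of these is Mesoarchean (starts 3200 Ma) and the youngest is Oligocene (ends 23.03 Ma).
In between, by decreasing start age: Calymmian (1600), Silurian (443.8), Triassic (251.902).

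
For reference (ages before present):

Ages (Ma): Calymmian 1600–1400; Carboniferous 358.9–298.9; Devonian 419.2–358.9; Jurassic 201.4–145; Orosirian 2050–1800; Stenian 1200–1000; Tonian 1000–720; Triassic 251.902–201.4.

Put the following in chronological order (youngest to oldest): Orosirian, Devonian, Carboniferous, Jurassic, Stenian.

The oldest of these is Orosirian (starts 2050 Ma) and the youngest is Jurassic (ends 145 Ma).
In between, by decreasing start age: Stenian (1200), Devonian (419.2), Carboniferous (358.9).
Listing youngest first means reversing that sequence.

Jurassic, Carboniferous, Devonian, Stenian, Orosirian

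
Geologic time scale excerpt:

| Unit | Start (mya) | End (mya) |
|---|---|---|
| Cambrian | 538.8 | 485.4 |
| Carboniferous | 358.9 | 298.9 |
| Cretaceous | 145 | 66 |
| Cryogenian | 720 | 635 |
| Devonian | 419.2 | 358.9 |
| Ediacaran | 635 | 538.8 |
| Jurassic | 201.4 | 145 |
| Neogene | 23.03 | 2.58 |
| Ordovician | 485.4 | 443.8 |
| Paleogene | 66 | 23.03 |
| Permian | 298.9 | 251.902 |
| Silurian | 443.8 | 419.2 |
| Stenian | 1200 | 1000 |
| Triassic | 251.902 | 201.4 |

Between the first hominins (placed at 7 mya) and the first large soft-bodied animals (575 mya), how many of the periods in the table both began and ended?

The older date is 575 Ma and the younger is 7 Ma.
Periods with start < 575 and end > 7 Ma: Cambrian (538.8–485.4), Ordovician (485.4–443.8), Silurian (443.8–419.2), Devonian (419.2–358.9), Carboniferous (358.9–298.9), Permian (298.9–251.902), Triassic (251.902–201.4), Jurassic (201.4–145), Cretaceous (145–66), Paleogene (66–23.03).
That is 10 complete periods.

10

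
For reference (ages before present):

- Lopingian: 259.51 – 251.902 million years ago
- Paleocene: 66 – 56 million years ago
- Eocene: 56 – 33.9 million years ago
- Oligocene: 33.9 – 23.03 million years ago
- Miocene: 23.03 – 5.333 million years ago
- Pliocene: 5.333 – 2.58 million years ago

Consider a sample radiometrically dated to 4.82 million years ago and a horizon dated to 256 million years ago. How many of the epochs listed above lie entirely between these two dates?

256 Ma sits inside the Lopingian (259.51–251.902) and 4.82 Ma inside the Pliocene (5.333–2.58); neither of those is wholly between the two dates.
The listed epochs lying completely between them are Paleocene, Eocene, Oligocene, Miocene — 4 in all.

4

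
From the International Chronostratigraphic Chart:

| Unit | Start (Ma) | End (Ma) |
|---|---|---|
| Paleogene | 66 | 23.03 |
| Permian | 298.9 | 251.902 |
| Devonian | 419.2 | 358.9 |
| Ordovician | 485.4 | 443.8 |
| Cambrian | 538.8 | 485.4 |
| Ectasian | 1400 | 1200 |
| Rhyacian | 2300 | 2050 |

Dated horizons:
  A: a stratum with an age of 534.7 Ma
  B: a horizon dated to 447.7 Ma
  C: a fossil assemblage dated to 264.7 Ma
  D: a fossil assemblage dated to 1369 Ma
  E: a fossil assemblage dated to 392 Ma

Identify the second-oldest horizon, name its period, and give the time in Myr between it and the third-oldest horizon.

A, in the Cambrian; 87 million years to B

Larger Ma means older, so oldest first: D 1369 > A 534.7 > B 447.7 > E 392 > C 264.7.
Counting 2 along gives A (534.7 Ma); the excerpt puts that inside the Cambrian, 538.8–485.4 Ma.
Next in line is B (447.7 Ma), and 534.7 − 447.7 = 87 Myr.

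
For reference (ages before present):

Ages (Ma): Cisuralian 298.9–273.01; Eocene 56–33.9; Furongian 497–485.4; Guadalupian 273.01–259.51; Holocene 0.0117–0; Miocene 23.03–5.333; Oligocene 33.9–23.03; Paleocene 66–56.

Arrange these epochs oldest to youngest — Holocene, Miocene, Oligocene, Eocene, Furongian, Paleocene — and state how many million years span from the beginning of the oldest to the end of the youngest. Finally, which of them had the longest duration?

Start ages (Ma): Furongian 497, Paleocene 66, Eocene 56, Oligocene 33.9, Miocene 23.03, Holocene 0.0117.
Ordered oldest to youngest: Furongian, Paleocene, Eocene, Oligocene, Miocene, Holocene.
Span = 497 − 0 = 497 Myr.
Durations: Paleocene 10, Furongian 11.6, Miocene 17.697, Eocene 22.1, Oligocene 10.87, Holocene 0.0117 → longest is Eocene (22.1 Myr).

Furongian → Paleocene → Eocene → Oligocene → Miocene → Holocene; total span 497 Myr; longest is Eocene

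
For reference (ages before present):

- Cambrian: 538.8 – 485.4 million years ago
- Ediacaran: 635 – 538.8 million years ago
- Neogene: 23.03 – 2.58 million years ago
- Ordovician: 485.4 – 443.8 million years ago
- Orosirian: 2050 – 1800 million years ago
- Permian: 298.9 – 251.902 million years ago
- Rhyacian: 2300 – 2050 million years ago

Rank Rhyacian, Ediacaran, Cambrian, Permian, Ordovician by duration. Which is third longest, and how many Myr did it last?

Cambrian, 53.4 million years

Durations: Rhyacian 250; Ediacaran 96.2; Cambrian 53.4; Permian 46.998; Ordovician 41.6 Myr.
Sorted longest-first: Rhyacian (250), Ediacaran (96.2), Cambrian (53.4), Permian (46.998), Ordovician (41.6).
The third longest is Cambrian at 53.4 Myr.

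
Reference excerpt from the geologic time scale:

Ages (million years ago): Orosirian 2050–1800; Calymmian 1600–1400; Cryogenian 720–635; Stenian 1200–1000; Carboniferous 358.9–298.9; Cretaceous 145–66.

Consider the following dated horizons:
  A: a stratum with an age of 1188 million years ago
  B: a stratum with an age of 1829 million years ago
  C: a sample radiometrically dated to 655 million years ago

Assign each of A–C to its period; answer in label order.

A — Stenian; B — Orosirian; C — Cryogenian

A: 1188 Ma lies in 1200–1000 Ma, so Stenian.
B: 1829 Ma lies in 2050–1800 Ma, so Orosirian.
C: 655 Ma lies in 720–635 Ma, so Cryogenian.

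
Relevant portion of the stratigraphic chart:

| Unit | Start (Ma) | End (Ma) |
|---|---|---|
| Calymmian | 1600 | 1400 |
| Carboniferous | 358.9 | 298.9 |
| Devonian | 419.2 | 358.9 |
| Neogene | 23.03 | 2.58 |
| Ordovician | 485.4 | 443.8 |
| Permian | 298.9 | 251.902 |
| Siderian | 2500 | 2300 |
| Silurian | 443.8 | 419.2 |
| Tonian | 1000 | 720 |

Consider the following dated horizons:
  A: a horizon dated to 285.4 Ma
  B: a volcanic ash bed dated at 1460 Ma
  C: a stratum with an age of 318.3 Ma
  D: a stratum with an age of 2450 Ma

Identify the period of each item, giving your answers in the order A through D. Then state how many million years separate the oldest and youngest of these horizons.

A: 285.4 Ma lies in 298.9–251.902 Ma, so Permian.
B: 1460 Ma lies in 1600–1400 Ma, so Calymmian.
C: 318.3 Ma lies in 358.9–298.9 Ma, so Carboniferous.
D: 2450 Ma lies in 2500–2300 Ma, so Siderian.
Oldest = 2450 Ma, youngest = 285.4 Ma → span 2164.6 Myr.

A — Permian; B — Calymmian; C — Carboniferous; D — Siderian; span 2164.6 million years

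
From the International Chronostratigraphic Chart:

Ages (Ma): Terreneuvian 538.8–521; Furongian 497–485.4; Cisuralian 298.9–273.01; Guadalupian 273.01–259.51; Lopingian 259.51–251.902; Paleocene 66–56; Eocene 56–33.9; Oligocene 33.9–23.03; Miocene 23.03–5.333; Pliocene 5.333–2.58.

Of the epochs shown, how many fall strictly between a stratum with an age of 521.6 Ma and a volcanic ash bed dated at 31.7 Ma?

6

521.6 Ma sits inside the Terreneuvian (538.8–521) and 31.7 Ma inside the Oligocene (33.9–23.03); neither of those is wholly between the two dates.
The listed epochs lying completely between them are Furongian, Cisuralian, Guadalupian, Lopingian, Paleocene, Eocene — 6 in all.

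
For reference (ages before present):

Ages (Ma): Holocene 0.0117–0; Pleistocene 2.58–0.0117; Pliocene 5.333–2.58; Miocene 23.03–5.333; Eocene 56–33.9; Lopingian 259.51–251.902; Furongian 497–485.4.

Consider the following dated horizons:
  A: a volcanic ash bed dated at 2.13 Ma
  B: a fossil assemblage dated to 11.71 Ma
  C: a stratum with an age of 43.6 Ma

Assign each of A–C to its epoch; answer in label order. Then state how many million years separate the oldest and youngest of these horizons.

A: 2.13 Ma lies in 2.58–0.0117 Ma, so Pleistocene.
B: 11.71 Ma lies in 23.03–5.333 Ma, so Miocene.
C: 43.6 Ma lies in 56–33.9 Ma, so Eocene.
Oldest = 43.6 Ma, youngest = 2.13 Ma → span 41.47 Myr.

A — Pleistocene; B — Miocene; C — Eocene; span 41.47 million years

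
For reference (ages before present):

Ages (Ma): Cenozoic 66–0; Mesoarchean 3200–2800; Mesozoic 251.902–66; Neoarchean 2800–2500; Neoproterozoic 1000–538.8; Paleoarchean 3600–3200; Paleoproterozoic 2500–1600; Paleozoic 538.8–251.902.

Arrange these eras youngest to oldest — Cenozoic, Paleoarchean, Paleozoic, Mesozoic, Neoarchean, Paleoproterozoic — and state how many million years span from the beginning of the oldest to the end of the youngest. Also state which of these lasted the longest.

Cenozoic → Mesozoic → Paleozoic → Paleoproterozoic → Neoarchean → Paleoarchean; total span 3600 Myr; longest is Paleoproterozoic

Start ages (Ma): Paleoarchean 3600, Neoarchean 2800, Paleoproterozoic 2500, Paleozoic 538.8, Mesozoic 251.902, Cenozoic 66.
Ordered youngest to oldest: Cenozoic, Mesozoic, Paleozoic, Paleoproterozoic, Neoarchean, Paleoarchean.
Span = 3600 − 0 = 3600 Myr.
Durations: Paleoproterozoic 900, Mesozoic 185.902, Paleoarchean 400, Neoarchean 300, Cenozoic 66, Paleozoic 286.898 → longest is Paleoproterozoic (900 Myr).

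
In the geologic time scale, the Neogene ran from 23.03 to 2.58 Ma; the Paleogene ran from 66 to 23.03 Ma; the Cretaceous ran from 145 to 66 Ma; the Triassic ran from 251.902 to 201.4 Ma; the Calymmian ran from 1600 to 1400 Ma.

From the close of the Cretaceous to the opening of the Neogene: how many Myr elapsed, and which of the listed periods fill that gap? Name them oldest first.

The Cretaceous closes at 66 Ma and the Neogene opens at 23.03 Ma, so the interval is 66 − 23.03 = 42.97 Myr.
A period fits inside if it starts at or after 66 Ma and ends at or before 23.03 Ma; oldest first that gives Paleogene.

42.97 million years; Paleogene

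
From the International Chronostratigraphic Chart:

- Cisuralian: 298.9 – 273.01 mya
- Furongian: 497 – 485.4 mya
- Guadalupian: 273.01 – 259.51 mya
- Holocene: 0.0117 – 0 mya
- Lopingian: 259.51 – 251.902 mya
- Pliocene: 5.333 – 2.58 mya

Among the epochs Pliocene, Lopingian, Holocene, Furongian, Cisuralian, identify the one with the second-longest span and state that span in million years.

Furongian, 11.6 million years

Start − end for each: Pliocene 5.333 − 2.58 = 2.753; Lopingian 259.51 − 251.902 = 7.608; Holocene 0.0117 − 0 = 0.0117; Furongian 497 − 485.4 = 11.6; Cisuralian 298.9 − 273.01 = 25.89.
Ranking these from longest: Cisuralian > Furongian > Lopingian > Pliocene > Holocene.
Position 2 in that ranking is Furongian, which lasted 11.6 Myr.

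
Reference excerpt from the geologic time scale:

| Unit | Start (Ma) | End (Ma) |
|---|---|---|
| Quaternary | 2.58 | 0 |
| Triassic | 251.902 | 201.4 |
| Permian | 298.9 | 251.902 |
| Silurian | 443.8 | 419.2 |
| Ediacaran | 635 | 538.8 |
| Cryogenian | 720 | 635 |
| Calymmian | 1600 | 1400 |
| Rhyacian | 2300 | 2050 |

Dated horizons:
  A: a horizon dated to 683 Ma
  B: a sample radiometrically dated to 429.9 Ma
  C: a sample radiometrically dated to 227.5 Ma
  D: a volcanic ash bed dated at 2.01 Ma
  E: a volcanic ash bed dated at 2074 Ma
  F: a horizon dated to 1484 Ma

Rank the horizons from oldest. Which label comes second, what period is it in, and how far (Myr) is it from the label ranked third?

F, in the Calymmian; 801 million years to A

Sorted oldest-first by Ma: E (2074), F (1484), A (683), B (429.9), C (227.5), D (2.01).
The second oldest is F at 1484 Ma, which lies in 1600–1400 Ma: the Calymmian.
The third oldest is A at 683 Ma; separation = |1484 − 683| = 801 Myr.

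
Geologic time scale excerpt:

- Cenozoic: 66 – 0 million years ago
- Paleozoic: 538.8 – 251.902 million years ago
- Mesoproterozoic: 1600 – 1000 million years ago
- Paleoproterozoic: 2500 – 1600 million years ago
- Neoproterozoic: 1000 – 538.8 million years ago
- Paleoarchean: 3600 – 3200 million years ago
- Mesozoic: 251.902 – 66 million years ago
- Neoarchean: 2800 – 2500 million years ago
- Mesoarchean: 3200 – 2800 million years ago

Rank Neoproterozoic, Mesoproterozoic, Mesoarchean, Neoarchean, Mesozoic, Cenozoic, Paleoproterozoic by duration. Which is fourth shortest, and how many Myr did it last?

Start − end for each: Neoproterozoic 1000 − 538.8 = 461.2; Mesoproterozoic 1600 − 1000 = 600; Mesoarchean 3200 − 2800 = 400; Neoarchean 2800 − 2500 = 300; Mesozoic 251.902 − 66 = 185.902; Cenozoic 66 − 0 = 66; Paleoproterozoic 2500 − 1600 = 900.
Ranking these from shortest: Cenozoic < Mesozoic < Neoarchean < Mesoarchean < Neoproterozoic < Mesoproterozoic < Paleoproterozoic.
Position 4 in that ranking is Mesoarchean, which lasted 400 Myr.

Mesoarchean, 400 million years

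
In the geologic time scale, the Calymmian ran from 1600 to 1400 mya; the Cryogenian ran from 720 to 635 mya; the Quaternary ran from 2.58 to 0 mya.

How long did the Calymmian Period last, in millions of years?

1600 − 1400 = 200 million years.

200 million years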